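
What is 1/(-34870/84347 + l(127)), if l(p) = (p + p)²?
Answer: 84347/5441696182 ≈ 1.5500e-5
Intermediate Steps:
l(p) = 4*p² (l(p) = (2*p)² = 4*p²)
1/(-34870/84347 + l(127)) = 1/(-34870/84347 + 4*127²) = 1/(-34870*1/84347 + 4*16129) = 1/(-34870/84347 + 64516) = 1/(5441696182/84347) = 84347/5441696182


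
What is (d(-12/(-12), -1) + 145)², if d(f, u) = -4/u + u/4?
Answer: 354025/16 ≈ 22127.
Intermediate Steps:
d(f, u) = -4/u + u/4 (d(f, u) = -4/u + u*(¼) = -4/u + u/4)
(d(-12/(-12), -1) + 145)² = ((-4/(-1) + (¼)*(-1)) + 145)² = ((-4*(-1) - ¼) + 145)² = ((4 - ¼) + 145)² = (15/4 + 145)² = (595/4)² = 354025/16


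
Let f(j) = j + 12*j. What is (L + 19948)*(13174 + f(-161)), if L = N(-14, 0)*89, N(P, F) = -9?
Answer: 212167907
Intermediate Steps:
L = -801 (L = -9*89 = -801)
f(j) = 13*j
(L + 19948)*(13174 + f(-161)) = (-801 + 19948)*(13174 + 13*(-161)) = 19147*(13174 - 2093) = 19147*11081 = 212167907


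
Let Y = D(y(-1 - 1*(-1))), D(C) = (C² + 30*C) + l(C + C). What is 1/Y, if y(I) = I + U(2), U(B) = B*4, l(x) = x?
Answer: 1/320 ≈ 0.0031250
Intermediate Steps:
U(B) = 4*B
y(I) = 8 + I (y(I) = I + 4*2 = I + 8 = 8 + I)
D(C) = C² + 32*C (D(C) = (C² + 30*C) + (C + C) = (C² + 30*C) + 2*C = C² + 32*C)
Y = 320 (Y = (8 + (-1 - 1*(-1)))*(32 + (8 + (-1 - 1*(-1)))) = (8 + (-1 + 1))*(32 + (8 + (-1 + 1))) = (8 + 0)*(32 + (8 + 0)) = 8*(32 + 8) = 8*40 = 320)
1/Y = 1/320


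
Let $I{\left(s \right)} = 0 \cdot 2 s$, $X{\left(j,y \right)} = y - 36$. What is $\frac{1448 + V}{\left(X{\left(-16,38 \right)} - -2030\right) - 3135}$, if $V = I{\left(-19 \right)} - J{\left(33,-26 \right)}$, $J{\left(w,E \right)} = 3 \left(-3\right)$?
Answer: $- \frac{1457}{1103} \approx -1.3209$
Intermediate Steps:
$X{\left(j,y \right)} = -36 + y$
$J{\left(w,E \right)} = -9$
$I{\left(s \right)} = 0$ ($I{\left(s \right)} = 0 s = 0$)
$V = 9$ ($V = 0 - -9 = 0 + 9 = 9$)
$\frac{1448 + V}{\left(X{\left(-16,38 \right)} - -2030\right) - 3135} = \frac{1448 + 9}{\left(\left(-36 + 38\right) - -2030\right) - 3135} = \frac{1457}{\left(2 + 2030\right) - 3135} = \frac{1457}{2032 - 3135} = \frac{1457}{-1103} = 1457 \left(- \frac{1}{1103}\right) = - \frac{1457}{1103}$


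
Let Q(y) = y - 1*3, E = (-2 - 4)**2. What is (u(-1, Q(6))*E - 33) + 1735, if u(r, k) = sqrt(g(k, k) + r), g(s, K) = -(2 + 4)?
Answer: 1702 + 36*I*sqrt(7) ≈ 1702.0 + 95.247*I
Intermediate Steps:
E = 36 (E = (-6)**2 = 36)
g(s, K) = -6 (g(s, K) = -1*6 = -6)
Q(y) = -3 + y (Q(y) = y - 3 = -3 + y)
u(r, k) = sqrt(-6 + r)
(u(-1, Q(6))*E - 33) + 1735 = (sqrt(-6 - 1)*36 - 33) + 1735 = (sqrt(-7)*36 - 33) + 1735 = ((I*sqrt(7))*36 - 33) + 1735 = (36*I*sqrt(7) - 33) + 1735 = (-33 + 36*I*sqrt(7)) + 1735 = 1702 + 36*I*sqrt(7)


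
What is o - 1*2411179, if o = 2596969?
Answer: 185790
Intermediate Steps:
o - 1*2411179 = 2596969 - 1*2411179 = 2596969 - 2411179 = 185790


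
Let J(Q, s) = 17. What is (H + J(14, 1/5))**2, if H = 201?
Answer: 47524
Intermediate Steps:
(H + J(14, 1/5))**2 = (201 + 17)**2 = 218**2 = 47524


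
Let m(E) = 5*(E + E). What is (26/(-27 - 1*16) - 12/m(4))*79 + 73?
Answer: 659/430 ≈ 1.5326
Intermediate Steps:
m(E) = 10*E (m(E) = 5*(2*E) = 10*E)
(26/(-27 - 1*16) - 12/m(4))*79 + 73 = (26/(-27 - 1*16) - 12/(10*4))*79 + 73 = (26/(-27 - 16) - 12/40)*79 + 73 = (26/(-43) - 12*1/40)*79 + 73 = (26*(-1/43) - 3/10)*79 + 73 = (-26/43 - 3/10)*79 + 73 = -389/430*79 + 73 = -30731/430 + 73 = 659/430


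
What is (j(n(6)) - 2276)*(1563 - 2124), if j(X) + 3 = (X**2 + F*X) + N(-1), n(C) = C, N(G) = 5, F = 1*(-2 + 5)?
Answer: 1245420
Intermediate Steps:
F = 3 (F = 1*3 = 3)
j(X) = 2 + X**2 + 3*X (j(X) = -3 + ((X**2 + 3*X) + 5) = -3 + (5 + X**2 + 3*X) = 2 + X**2 + 3*X)
(j(n(6)) - 2276)*(1563 - 2124) = ((2 + 6**2 + 3*6) - 2276)*(1563 - 2124) = ((2 + 36 + 18) - 2276)*(-561) = (56 - 2276)*(-561) = -2220*(-561) = 1245420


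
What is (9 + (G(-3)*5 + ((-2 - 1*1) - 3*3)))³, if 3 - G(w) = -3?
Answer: 19683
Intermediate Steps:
G(w) = 6 (G(w) = 3 - 1*(-3) = 3 + 3 = 6)
(9 + (G(-3)*5 + ((-2 - 1*1) - 3*3)))³ = (9 + (6*5 + ((-2 - 1*1) - 3*3)))³ = (9 + (30 + ((-2 - 1) - 9)))³ = (9 + (30 + (-3 - 9)))³ = (9 + (30 - 12))³ = (9 + 18)³ = 27³ = 19683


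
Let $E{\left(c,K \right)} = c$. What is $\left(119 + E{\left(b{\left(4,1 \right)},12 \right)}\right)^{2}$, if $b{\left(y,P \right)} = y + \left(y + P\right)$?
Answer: $16384$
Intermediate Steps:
$b{\left(y,P \right)} = P + 2 y$ ($b{\left(y,P \right)} = y + \left(P + y\right) = P + 2 y$)
$\left(119 + E{\left(b{\left(4,1 \right)},12 \right)}\right)^{2} = \left(119 + \left(1 + 2 \cdot 4\right)\right)^{2} = \left(119 + \left(1 + 8\right)\right)^{2} = \left(119 + 9\right)^{2} = 128^{2} = 16384$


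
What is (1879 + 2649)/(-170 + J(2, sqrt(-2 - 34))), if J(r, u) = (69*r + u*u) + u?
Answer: -76976/1165 - 6792*I/1165 ≈ -66.074 - 5.83*I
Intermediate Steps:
J(r, u) = u + u**2 + 69*r (J(r, u) = (69*r + u**2) + u = (u**2 + 69*r) + u = u + u**2 + 69*r)
(1879 + 2649)/(-170 + J(2, sqrt(-2 - 34))) = (1879 + 2649)/(-170 + (sqrt(-2 - 34) + (sqrt(-2 - 34))**2 + 69*2)) = 4528/(-170 + (sqrt(-36) + (sqrt(-36))**2 + 138)) = 4528/(-170 + (6*I + (6*I)**2 + 138)) = 4528/(-170 + (6*I - 36 + 138)) = 4528/(-170 + (102 + 6*I)) = 4528/(-68 + 6*I) = 4528*((-68 - 6*I)/4660) = 1132*(-68 - 6*I)/1165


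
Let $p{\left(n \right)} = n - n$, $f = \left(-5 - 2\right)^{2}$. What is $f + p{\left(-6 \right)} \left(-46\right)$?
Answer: $49$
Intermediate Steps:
$f = 49$ ($f = \left(-7\right)^{2} = 49$)
$p{\left(n \right)} = 0$
$f + p{\left(-6 \right)} \left(-46\right) = 49 + 0 \left(-46\right) = 49 + 0 = 49$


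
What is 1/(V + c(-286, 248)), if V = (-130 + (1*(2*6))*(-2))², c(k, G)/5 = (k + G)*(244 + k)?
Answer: 1/31696 ≈ 3.1550e-5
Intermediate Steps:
c(k, G) = 5*(244 + k)*(G + k) (c(k, G) = 5*((k + G)*(244 + k)) = 5*((G + k)*(244 + k)) = 5*((244 + k)*(G + k)) = 5*(244 + k)*(G + k))
V = 23716 (V = (-130 + (1*12)*(-2))² = (-130 + 12*(-2))² = (-130 - 24)² = (-154)² = 23716)
1/(V + c(-286, 248)) = 1/(23716 + (5*(-286)² + 1220*248 + 1220*(-286) + 5*248*(-286))) = 1/(23716 + (5*81796 + 302560 - 348920 - 354640)) = 1/(23716 + (408980 + 302560 - 348920 - 354640)) = 1/(23716 + 7980) = 1/31696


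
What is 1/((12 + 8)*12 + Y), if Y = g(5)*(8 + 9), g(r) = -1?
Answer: 1/223 ≈ 0.0044843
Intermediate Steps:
Y = -17 (Y = -(8 + 9) = -1*17 = -17)
1/((12 + 8)*12 + Y) = 1/((12 + 8)*12 - 17) = 1/(20*12 - 17) = 1/(240 - 17) = 1/223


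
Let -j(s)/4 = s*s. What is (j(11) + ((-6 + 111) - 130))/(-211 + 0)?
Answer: 509/211 ≈ 2.4123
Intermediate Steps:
j(s) = -4*s² (j(s) = -4*s*s = -4*s²)
(j(11) + ((-6 + 111) - 130))/(-211 + 0) = (-4*11² + ((-6 + 111) - 130))/(-211 + 0) = (-4*121 + (105 - 130))/(-211) = (-484 - 25)*(-1/211) = -509*(-1/211) = 509/211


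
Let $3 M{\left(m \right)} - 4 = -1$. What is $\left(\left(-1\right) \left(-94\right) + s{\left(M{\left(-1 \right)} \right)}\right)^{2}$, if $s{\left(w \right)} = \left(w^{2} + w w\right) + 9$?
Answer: $11025$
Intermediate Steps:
$M{\left(m \right)} = 1$ ($M{\left(m \right)} = \frac{4}{3} + \frac{1}{3} \left(-1\right) = \frac{4}{3} - \frac{1}{3} = 1$)
$s{\left(w \right)} = 9 + 2 w^{2}$ ($s{\left(w \right)} = \left(w^{2} + w^{2}\right) + 9 = 2 w^{2} + 9 = 9 + 2 w^{2}$)
$\left(\left(-1\right) \left(-94\right) + s{\left(M{\left(-1 \right)} \right)}\right)^{2} = \left(\left(-1\right) \left(-94\right) + \left(9 + 2 \cdot 1^{2}\right)\right)^{2} = \left(94 + \left(9 + 2 \cdot 1\right)\right)^{2} = \left(94 + \left(9 + 2\right)\right)^{2} = \left(94 + 11\right)^{2} = 105^{2} = 11025$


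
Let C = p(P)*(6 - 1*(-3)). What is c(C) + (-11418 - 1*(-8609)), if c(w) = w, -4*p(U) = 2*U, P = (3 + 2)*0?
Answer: -2809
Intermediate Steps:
P = 0 (P = 5*0 = 0)
p(U) = -U/2
C = 0 (C = (-½*0)*(6 - 1*(-3)) = 0*(6 + 3) = 0*9 = 0)
c(C) + (-11418 - 1*(-8609)) = 0 + (-11418 - 1*(-8609)) = 0 + (-11418 + 8609) = 0 - 2809 = -2809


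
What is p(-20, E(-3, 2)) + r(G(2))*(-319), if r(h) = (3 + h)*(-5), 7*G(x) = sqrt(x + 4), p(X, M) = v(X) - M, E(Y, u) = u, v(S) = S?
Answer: 4763 + 1595*sqrt(6)/7 ≈ 5321.1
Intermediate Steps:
p(X, M) = X - M
G(x) = sqrt(4 + x)/7 (G(x) = sqrt(x + 4)/7 = sqrt(4 + x)/7)
r(h) = -15 - 5*h
p(-20, E(-3, 2)) + r(G(2))*(-319) = (-20 - 1*2) + (-15 - 5*sqrt(4 + 2)/7)*(-319) = (-20 - 2) + (-15 - 5*sqrt(6)/7)*(-319) = -22 + (-15 - 5*sqrt(6)/7)*(-319) = -22 + (4785 + 1595*sqrt(6)/7) = 4763 + 1595*sqrt(6)/7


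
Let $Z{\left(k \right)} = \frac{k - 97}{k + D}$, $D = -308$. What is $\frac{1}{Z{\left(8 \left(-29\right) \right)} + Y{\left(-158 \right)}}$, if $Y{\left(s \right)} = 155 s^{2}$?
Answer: $\frac{540}{2089487129} \approx 2.5844 \cdot 10^{-7}$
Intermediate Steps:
$Z{\left(k \right)} = \frac{-97 + k}{-308 + k}$ ($Z{\left(k \right)} = \frac{k - 97}{k - 308} = \frac{-97 + k}{-308 + k}$)
$\frac{1}{Z{\left(8 \left(-29\right) \right)} + Y{\left(-158 \right)}} = \frac{1}{\frac{-97 + 8 \left(-29\right)}{-308 + 8 \left(-29\right)} + 155 \left(-158\right)^{2}} = \frac{1}{\frac{-97 - 232}{-308 - 232} + 155 \cdot 24964} = \frac{1}{\frac{1}{-540} \left(-329\right) + 3869420} = \frac{1}{\left(- \frac{1}{540}\right) \left(-329\right) + 3869420} = \frac{1}{\frac{329}{540} + 3869420} = \frac{1}{\frac{2089487129}{540}} = \frac{540}{2089487129}$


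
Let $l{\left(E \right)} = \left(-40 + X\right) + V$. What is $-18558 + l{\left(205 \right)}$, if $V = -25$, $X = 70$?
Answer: $-18553$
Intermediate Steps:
$l{\left(E \right)} = 5$ ($l{\left(E \right)} = \left(-40 + 70\right) - 25 = 30 - 25 = 5$)
$-18558 + l{\left(205 \right)} = -18558 + 5 = -18553$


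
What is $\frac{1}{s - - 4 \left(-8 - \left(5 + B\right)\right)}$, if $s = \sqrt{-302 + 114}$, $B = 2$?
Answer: $- \frac{15}{947} - \frac{i \sqrt{47}}{1894} \approx -0.015839 - 0.0036197 i$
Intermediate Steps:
$s = 2 i \sqrt{47}$ ($s = \sqrt{-188} = 2 i \sqrt{47} \approx 13.711 i$)
$\frac{1}{s - - 4 \left(-8 - \left(5 + B\right)\right)} = \frac{1}{2 i \sqrt{47} - - 4 \left(-8 - 7\right)} = \frac{1}{2 i \sqrt{47} - \left(-4\right) \left(-15\right)} = \frac{1}{2 i \sqrt{47} - 60} = \frac{1}{-60 + 2 i \sqrt{47}}$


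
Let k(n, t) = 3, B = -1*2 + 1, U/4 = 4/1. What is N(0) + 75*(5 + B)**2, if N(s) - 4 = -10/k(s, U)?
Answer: 3602/3 ≈ 1200.7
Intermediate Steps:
U = 16 (U = 4*(4/1) = 4*(4*1) = 4*4 = 16)
B = -1 (B = -2 + 1 = -1)
N(s) = 2/3 (N(s) = 4 - 10/3 = 2/3)
N(0) + 75*(5 + B)**2 = 2/3 + 75*(5 - 1)**2 = 2/3 + 75*4**2 = 2/3 + 75*16 = 2/3 + 1200 = 3602/3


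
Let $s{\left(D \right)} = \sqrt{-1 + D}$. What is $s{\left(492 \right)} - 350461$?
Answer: $-350461 + \sqrt{491} \approx -3.5044 \cdot 10^{5}$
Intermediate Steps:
$s{\left(492 \right)} - 350461 = \sqrt{-1 + 492} - 350461 = \sqrt{491} - 350461 = -350461 + \sqrt{491}$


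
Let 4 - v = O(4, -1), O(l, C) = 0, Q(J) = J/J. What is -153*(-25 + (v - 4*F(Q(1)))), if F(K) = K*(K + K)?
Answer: 4437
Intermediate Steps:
Q(J) = 1
v = 4 (v = 4 - 1*0 = 4 + 0 = 4)
F(K) = 2*K² (F(K) = K*(2*K) = 2*K²)
-153*(-25 + (v - 4*F(Q(1)))) = -153*(-25 + (4 - 8*1²)) = -153*(-25 + (4 - 8)) = -153*(-25 - 4) = -153*(-29) = 4437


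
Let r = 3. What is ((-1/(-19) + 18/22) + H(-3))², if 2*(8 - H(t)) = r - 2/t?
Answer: 77880625/1572516 ≈ 49.526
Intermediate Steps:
H(t) = 13/2 + 1/t (H(t) = 8 - (3 - 2/t)/2 = 8 + (-3/2 + 1/t) = 13/2 + 1/t)
((-1/(-19) + 18/22) + H(-3))² = ((-1/(-19) + 18/22) + (13/2 + 1/(-3)))² = ((-1*(-1/19) + 18*(1/22)) + (13/2 - ⅓))² = ((1/19 + 9/11) + 37/6)² = (182/209 + 37/6)² = (8825/1254)² = 77880625/1572516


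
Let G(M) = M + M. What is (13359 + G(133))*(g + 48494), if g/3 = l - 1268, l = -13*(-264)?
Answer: 749184250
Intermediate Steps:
l = 3432
G(M) = 2*M
g = 6492 (g = 3*(3432 - 1268) = 3*2164 = 6492)
(13359 + G(133))*(g + 48494) = (13359 + 2*133)*(6492 + 48494) = (13359 + 266)*54986 = 13625*54986 = 749184250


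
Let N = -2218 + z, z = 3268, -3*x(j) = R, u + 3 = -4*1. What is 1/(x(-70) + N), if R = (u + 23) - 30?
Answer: 3/3164 ≈ 0.00094817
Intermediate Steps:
u = -7 (u = -3 - 4*1 = -3 - 4 = -7)
R = -14 (R = (-7 + 23) - 30 = 16 - 30 = -14)
x(j) = 14/3 (x(j) = -1/3*(-14) = 14/3)
N = 1050 (N = -2218 + 3268 = 1050)
1/(x(-70) + N) = 1/(14/3 + 1050) = 1/(3164/3) = 3/3164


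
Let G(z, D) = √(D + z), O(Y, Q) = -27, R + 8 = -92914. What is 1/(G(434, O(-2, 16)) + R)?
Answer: -92922/8634497677 - √407/8634497677 ≈ -1.0764e-5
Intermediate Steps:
R = -92922 (R = -8 - 92914 = -92922)
1/(G(434, O(-2, 16)) + R) = 1/(√(-27 + 434) - 92922) = 1/(√407 - 92922) = 1/(-92922 + √407)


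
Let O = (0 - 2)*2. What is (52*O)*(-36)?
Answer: 7488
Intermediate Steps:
O = -4 (O = -2*2 = -4)
(52*O)*(-36) = (52*(-4))*(-36) = -208*(-36) = 7488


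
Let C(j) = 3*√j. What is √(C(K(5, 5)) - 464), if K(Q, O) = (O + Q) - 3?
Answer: √(-464 + 3*√7) ≈ 21.356*I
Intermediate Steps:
K(Q, O) = -3 + O + Q
√(C(K(5, 5)) - 464) = √(3*√(-3 + 5 + 5) - 464) = √(3*√7 - 464) = √(-464 + 3*√7)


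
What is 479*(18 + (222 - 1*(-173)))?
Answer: 197827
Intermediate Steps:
479*(18 + (222 - 1*(-173))) = 479*(18 + (222 + 173)) = 479*(18 + 395) = 479*413 = 197827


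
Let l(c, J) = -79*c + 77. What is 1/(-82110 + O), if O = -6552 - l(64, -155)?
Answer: -1/83683 ≈ -1.1950e-5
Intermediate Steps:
l(c, J) = 77 - 79*c
O = -1573 (O = -6552 - (77 - 79*64) = -6552 - (77 - 5056) = -6552 - 1*(-4979) = -6552 + 4979 = -1573)
1/(-82110 + O) = 1/(-82110 - 1573) = 1/(-83683) = -1/83683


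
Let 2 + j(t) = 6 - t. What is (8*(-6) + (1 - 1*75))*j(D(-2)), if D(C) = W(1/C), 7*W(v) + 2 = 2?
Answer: -488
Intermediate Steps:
W(v) = 0 (W(v) = -2/7 + (⅐)*2 = -2/7 + 2/7 = 0)
D(C) = 0
j(t) = 4 - t (j(t) = -2 + (6 - t) = 4 - t)
(8*(-6) + (1 - 1*75))*j(D(-2)) = (8*(-6) + (1 - 1*75))*(4 - 1*0) = (-48 + (1 - 75))*(4 + 0) = (-48 - 74)*4 = -122*4 = -488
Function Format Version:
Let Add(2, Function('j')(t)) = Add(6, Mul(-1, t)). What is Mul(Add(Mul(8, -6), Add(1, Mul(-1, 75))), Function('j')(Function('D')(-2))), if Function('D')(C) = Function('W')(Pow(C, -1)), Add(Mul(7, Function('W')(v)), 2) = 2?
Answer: -488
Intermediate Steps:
Function('W')(v) = 0 (Function('W')(v) = Add(Rational(-2, 7), Mul(Rational(1, 7), 2)) = Add(Rational(-2, 7), Rational(2, 7)) = 0)
Function('D')(C) = 0
Function('j')(t) = Add(4, Mul(-1, t)) (Function('j')(t) = Add(-2, Add(6, Mul(-1, t))) = Add(4, Mul(-1, t)))
Mul(Add(Mul(8, -6), Add(1, Mul(-1, 75))), Function('j')(Function('D')(-2))) = Mul(Add(Mul(8, -6), Add(1, Mul(-1, 75))), Add(4, Mul(-1, 0))) = Mul(Add(-48, Add(1, -75)), Add(4, 0)) = Mul(Add(-48, -74), 4) = Mul(-122, 4) = -488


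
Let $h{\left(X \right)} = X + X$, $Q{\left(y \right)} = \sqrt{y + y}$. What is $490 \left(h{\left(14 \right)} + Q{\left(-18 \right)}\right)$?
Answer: $13720 + 2940 i \approx 13720.0 + 2940.0 i$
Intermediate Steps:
$Q{\left(y \right)} = \sqrt{2} \sqrt{y}$ ($Q{\left(y \right)} = \sqrt{2 y} = \sqrt{2} \sqrt{y}$)
$h{\left(X \right)} = 2 X$
$490 \left(h{\left(14 \right)} + Q{\left(-18 \right)}\right) = 490 \left(2 \cdot 14 + \sqrt{2} \sqrt{-18}\right) = 490 \left(28 + \sqrt{2} \cdot 3 i \sqrt{2}\right) = 490 \left(28 + 6 i\right) = 13720 + 2940 i$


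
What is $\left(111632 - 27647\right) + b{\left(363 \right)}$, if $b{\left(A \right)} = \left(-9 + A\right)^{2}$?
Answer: $209301$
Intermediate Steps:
$\left(111632 - 27647\right) + b{\left(363 \right)} = \left(111632 - 27647\right) + \left(-9 + 363\right)^{2} = 83985 + 354^{2} = 83985 + 125316 = 209301$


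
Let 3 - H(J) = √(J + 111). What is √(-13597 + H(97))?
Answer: √(-13594 - 4*√13) ≈ 116.66*I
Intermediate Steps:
H(J) = 3 - √(111 + J) (H(J) = 3 - √(J + 111) = 3 - √(111 + J))
√(-13597 + H(97)) = √(-13597 + (3 - √(111 + 97))) = √(-13597 + (3 - √208)) = √(-13597 + (3 - 4*√13)) = √(-13594 - 4*√13)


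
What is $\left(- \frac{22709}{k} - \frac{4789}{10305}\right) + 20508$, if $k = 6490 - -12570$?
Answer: $\frac{805543732363}{39282660} \approx 20506.0$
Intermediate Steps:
$k = 19060$ ($k = 6490 + 12570 = 19060$)
$\left(- \frac{22709}{k} - \frac{4789}{10305}\right) + 20508 = \left(- \frac{22709}{19060} - \frac{4789}{10305}\right) + 20508 = - \frac{65058917}{39282660} + 20508 = \frac{805543732363}{39282660}$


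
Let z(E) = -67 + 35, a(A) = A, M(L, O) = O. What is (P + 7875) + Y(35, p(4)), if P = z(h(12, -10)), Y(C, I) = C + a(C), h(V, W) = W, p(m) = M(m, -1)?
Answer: 7913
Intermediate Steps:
p(m) = -1
z(E) = -32
Y(C, I) = 2*C (Y(C, I) = C + C = 2*C)
P = -32
(P + 7875) + Y(35, p(4)) = (-32 + 7875) + 2*35 = 7843 + 70 = 7913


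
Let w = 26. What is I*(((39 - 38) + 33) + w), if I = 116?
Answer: 6960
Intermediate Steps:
I*(((39 - 38) + 33) + w) = 116*(((39 - 38) + 33) + 26) = 116*((1 + 33) + 26) = 116*(34 + 26) = 116*60 = 6960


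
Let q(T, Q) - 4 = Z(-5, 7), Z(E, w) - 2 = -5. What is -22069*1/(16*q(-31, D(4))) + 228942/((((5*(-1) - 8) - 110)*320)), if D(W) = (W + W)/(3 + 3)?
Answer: -9086447/6560 ≈ -1385.1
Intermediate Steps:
Z(E, w) = -3 (Z(E, w) = 2 - 5 = -3)
D(W) = W/3 (D(W) = (2*W)/6 = (2*W)*(⅙) = W/3)
q(T, Q) = 1 (q(T, Q) = 4 - 3 = 1)
-22069*1/(16*q(-31, D(4))) + 228942/((((5*(-1) - 8) - 110)*320)) = -22069/(16*1) + 228942/((((5*(-1) - 8) - 110)*320)) = -22069/16 + 228942/((((-5 - 8) - 110)*320)) = -22069*1/16 + 228942/(((-13 - 110)*320)) = -22069/16 + 228942/((-123*320)) = -22069/16 + 228942/(-39360) = -22069/16 + 228942*(-1/39360) = -22069/16 - 38157/6560 = -9086447/6560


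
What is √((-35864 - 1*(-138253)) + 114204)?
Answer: √216593 ≈ 465.40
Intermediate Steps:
√((-35864 - 1*(-138253)) + 114204) = √((-35864 + 138253) + 114204) = √(102389 + 114204) = √216593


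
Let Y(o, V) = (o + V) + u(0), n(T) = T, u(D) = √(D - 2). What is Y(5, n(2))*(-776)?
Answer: -5432 - 776*I*√2 ≈ -5432.0 - 1097.4*I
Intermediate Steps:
u(D) = √(-2 + D)
Y(o, V) = V + o + I*√2 (Y(o, V) = (o + V) + √(-2 + 0) = (V + o) + √(-2) = (V + o) + I*√2 = V + o + I*√2)
Y(5, n(2))*(-776) = (2 + 5 + I*√2)*(-776) = (7 + I*√2)*(-776) = -5432 - 776*I*√2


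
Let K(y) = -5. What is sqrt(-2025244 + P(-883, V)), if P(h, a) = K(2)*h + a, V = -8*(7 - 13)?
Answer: I*sqrt(2020781) ≈ 1421.5*I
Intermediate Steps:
V = 48 (V = -8*(-6) = 48)
P(h, a) = a - 5*h (P(h, a) = -5*h + a = a - 5*h)
sqrt(-2025244 + P(-883, V)) = sqrt(-2025244 + (48 - 5*(-883))) = sqrt(-2025244 + (48 + 4415)) = sqrt(-2025244 + 4463) = sqrt(-2020781) = I*sqrt(2020781)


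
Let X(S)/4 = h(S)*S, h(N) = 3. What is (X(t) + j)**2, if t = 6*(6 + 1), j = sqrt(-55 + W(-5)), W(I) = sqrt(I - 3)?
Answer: (504 + sqrt(-55 + 2*I*sqrt(2)))**2 ≈ 2.5415e+5 + 7480.8*I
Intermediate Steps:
W(I) = sqrt(-3 + I)
j = sqrt(-55 + 2*I*sqrt(2)) (j = sqrt(-55 + sqrt(-3 - 5)) = sqrt(-55 + sqrt(-8)) = sqrt(-55 + 2*I*sqrt(2)) ≈ 0.19063 + 7.4186*I)
t = 42 (t = 6*7 = 42)
X(S) = 12*S (X(S) = 4*(3*S) = 12*S)
(X(t) + j)**2 = (12*42 + sqrt(-55 + 2*I*sqrt(2)))**2 = (504 + sqrt(-55 + 2*I*sqrt(2)))**2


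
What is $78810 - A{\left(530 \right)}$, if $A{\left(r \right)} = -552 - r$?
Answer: $79892$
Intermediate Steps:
$78810 - A{\left(530 \right)} = 78810 - \left(-552 - 530\right) = 78810 - -1082 = 78810 + 1082 = 79892$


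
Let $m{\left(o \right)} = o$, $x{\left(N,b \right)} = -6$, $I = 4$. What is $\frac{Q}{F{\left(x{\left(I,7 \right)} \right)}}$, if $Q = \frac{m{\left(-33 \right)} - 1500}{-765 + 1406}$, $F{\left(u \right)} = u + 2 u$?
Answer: $\frac{511}{3846} \approx 0.13287$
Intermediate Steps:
$F{\left(u \right)} = 3 u$
$Q = - \frac{1533}{641}$ ($Q = \frac{-33 - 1500}{-765 + 1406} = - \frac{1533}{641} \approx -2.3916$)
$\frac{Q}{F{\left(x{\left(I,7 \right)} \right)}} = - \frac{1533}{641 \cdot 3 \left(-6\right)} = - \frac{1533}{641 \left(-18\right)} = \left(- \frac{1533}{641}\right) \left(- \frac{1}{18}\right) = \frac{511}{3846}$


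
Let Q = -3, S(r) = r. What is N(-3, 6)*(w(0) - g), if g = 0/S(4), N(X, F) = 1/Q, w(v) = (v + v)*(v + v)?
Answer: 0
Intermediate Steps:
w(v) = 4*v**2 (w(v) = (2*v)*(2*v) = 4*v**2)
N(X, F) = -1/3 (N(X, F) = 1/(-3) = -1/3)
g = 0 (g = 0/4 = 0*(1/4) = 0)
N(-3, 6)*(w(0) - g) = -(4*0**2 - 1*0)/3 = -(4*0 + 0)/3 = -(0 + 0)/3 = -1/3*0 = 0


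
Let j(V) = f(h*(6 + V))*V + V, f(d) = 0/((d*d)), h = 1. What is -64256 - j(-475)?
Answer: -63781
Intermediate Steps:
f(d) = 0 (f(d) = 0/(d²) = 0/d² = 0)
j(V) = V (j(V) = 0*V + V = 0 + V = V)
-64256 - j(-475) = -64256 - 1*(-475) = -64256 + 475 = -63781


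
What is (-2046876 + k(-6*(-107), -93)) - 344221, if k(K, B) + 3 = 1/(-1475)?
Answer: -3526872501/1475 ≈ -2.3911e+6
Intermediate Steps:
k(K, B) = -4426/1475 (k(K, B) = -3 + 1/(-1475) = -3 - 1/1475 = -4426/1475)
(-2046876 + k(-6*(-107), -93)) - 344221 = (-2046876 - 4426/1475) - 344221 = -3019146526/1475 - 344221 = -3526872501/1475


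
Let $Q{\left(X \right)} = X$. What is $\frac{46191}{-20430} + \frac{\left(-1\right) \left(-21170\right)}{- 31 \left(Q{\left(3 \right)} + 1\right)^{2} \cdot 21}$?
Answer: $- \frac{25378571}{5911080} \approx -4.2934$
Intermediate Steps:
$\frac{46191}{-20430} + \frac{\left(-1\right) \left(-21170\right)}{- 31 \left(Q{\left(3 \right)} + 1\right)^{2} \cdot 21} = \frac{46191}{-20430} + \frac{\left(-1\right) \left(-21170\right)}{- 31 \left(3 + 1\right)^{2} \cdot 21} = 46191 \left(- \frac{1}{20430}\right) + \frac{21170}{- 31 \cdot 4^{2} \cdot 21} = - \frac{15397}{6810} + \frac{21170}{\left(-31\right) 16 \cdot 21} = - \frac{15397}{6810} + \frac{21170}{\left(-496\right) 21} = - \frac{15397}{6810} + \frac{21170}{-10416} = - \frac{15397}{6810} + 21170 \left(- \frac{1}{10416}\right) = - \frac{15397}{6810} - \frac{10585}{5208} = - \frac{25378571}{5911080}$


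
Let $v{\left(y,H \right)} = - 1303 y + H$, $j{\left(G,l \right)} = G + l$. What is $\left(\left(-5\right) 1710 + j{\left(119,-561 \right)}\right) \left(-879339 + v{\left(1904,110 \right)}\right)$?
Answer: $30214387872$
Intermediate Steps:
$v{\left(y,H \right)} = H - 1303 y$
$\left(\left(-5\right) 1710 + j{\left(119,-561 \right)}\right) \left(-879339 + v{\left(1904,110 \right)}\right) = \left(\left(-5\right) 1710 + \left(119 - 561\right)\right) \left(-879339 + \left(110 - 2480912\right)\right) = \left(-8550 - 442\right) \left(-879339 + \left(110 - 2480912\right)\right) = - 8992 \left(-879339 - 2480802\right) = \left(-8992\right) \left(-3360141\right) = 30214387872$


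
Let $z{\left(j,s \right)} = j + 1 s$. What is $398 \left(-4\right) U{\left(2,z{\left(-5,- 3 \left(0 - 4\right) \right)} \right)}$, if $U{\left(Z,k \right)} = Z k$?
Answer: $-22288$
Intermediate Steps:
$z{\left(j,s \right)} = j + s$
$398 \left(-4\right) U{\left(2,z{\left(-5,- 3 \left(0 - 4\right) \right)} \right)} = 398 \left(-4\right) 2 \left(-5 - 3 \left(0 - 4\right)\right) = - 1592 \cdot 2 \left(-5 - -12\right) = - 1592 \cdot 2 \left(-5 + 12\right) = - 1592 \cdot 2 \cdot 7 = \left(-1592\right) 14 = -22288$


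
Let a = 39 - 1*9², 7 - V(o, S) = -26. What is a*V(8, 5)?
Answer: -1386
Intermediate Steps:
V(o, S) = 33 (V(o, S) = 7 - 1*(-26) = 7 + 26 = 33)
a = -42 (a = 39 - 1*81 = 39 - 81 = -42)
a*V(8, 5) = -42*33 = -1386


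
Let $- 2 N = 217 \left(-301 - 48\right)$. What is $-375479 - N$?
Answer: $- \frac{826691}{2} \approx -4.1335 \cdot 10^{5}$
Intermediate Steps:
$N = \frac{75733}{2}$ ($N = - \frac{217 \left(-301 - 48\right)}{2} = - \frac{217 \left(-349\right)}{2} = \left(- \frac{1}{2}\right) \left(-75733\right) = \frac{75733}{2} \approx 37867.0$)
$-375479 - N = -375479 - \frac{75733}{2} = - \frac{826691}{2}$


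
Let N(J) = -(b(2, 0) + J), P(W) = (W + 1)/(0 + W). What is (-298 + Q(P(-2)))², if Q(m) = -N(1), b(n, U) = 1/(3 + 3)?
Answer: 3171961/36 ≈ 88110.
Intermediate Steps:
b(n, U) = ⅙ (b(n, U) = 1/6 = ⅙)
P(W) = (1 + W)/W
N(J) = -⅙ - J (N(J) = -(⅙ + J) = -⅙ - J)
Q(m) = 7/6 (Q(m) = -(-⅙ - 1*1) = -(-⅙ - 1) = -1*(-7/6) = 7/6)
(-298 + Q(P(-2)))² = (-298 + 7/6)² = (-1781/6)² = 3171961/36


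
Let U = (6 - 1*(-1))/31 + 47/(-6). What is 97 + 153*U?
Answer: -66151/62 ≈ -1067.0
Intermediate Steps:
U = -1415/186 (U = (6 + 1)*(1/31) + 47*(-1/6) = 7*(1/31) - 47/6 = 7/31 - 47/6 = -1415/186 ≈ -7.6075)
97 + 153*U = 97 + 153*(-1415/186) = 97 - 72165/62 = -66151/62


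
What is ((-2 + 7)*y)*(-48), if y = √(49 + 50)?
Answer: -720*√11 ≈ -2388.0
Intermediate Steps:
y = 3*√11 (y = √99 = 3*√11 ≈ 9.9499)
((-2 + 7)*y)*(-48) = ((-2 + 7)*(3*√11))*(-48) = (5*(3*√11))*(-48) = (15*√11)*(-48) = -720*√11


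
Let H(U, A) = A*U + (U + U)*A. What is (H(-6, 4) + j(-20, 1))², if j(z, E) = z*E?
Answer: 8464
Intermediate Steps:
H(U, A) = 3*A*U (H(U, A) = A*U + (2*U)*A = A*U + 2*A*U = 3*A*U)
j(z, E) = E*z
(H(-6, 4) + j(-20, 1))² = (3*4*(-6) + 1*(-20))² = (-72 - 20)² = (-92)² = 8464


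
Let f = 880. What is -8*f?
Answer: -7040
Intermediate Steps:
-8*f = -8*880 = -7040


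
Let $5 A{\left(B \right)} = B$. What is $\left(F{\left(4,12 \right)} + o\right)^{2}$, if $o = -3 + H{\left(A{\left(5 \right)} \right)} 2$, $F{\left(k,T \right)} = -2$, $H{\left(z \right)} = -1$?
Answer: $49$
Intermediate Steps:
$A{\left(B \right)} = \frac{B}{5}$
$o = -5$ ($o = -3 - 2 = -5$)
$\left(F{\left(4,12 \right)} + o\right)^{2} = \left(-2 - 5\right)^{2} = \left(-7\right)^{2} = 49$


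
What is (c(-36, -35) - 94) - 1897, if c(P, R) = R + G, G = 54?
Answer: -1972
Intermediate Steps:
c(P, R) = 54 + R (c(P, R) = R + 54 = 54 + R)
(c(-36, -35) - 94) - 1897 = ((54 - 35) - 94) - 1897 = (19 - 94) - 1897 = -75 - 1897 = -1972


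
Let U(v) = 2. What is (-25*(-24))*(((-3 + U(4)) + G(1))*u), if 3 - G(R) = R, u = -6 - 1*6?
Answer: -7200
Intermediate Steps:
u = -12 (u = -6 - 6 = -12)
G(R) = 3 - R
(-25*(-24))*(((-3 + U(4)) + G(1))*u) = (-25*(-24))*(((-3 + 2) + (3 - 1*1))*(-12)) = 600*((-1 + (3 - 1))*(-12)) = 600*((-1 + 2)*(-12)) = 600*(1*(-12)) = 600*(-12) = -7200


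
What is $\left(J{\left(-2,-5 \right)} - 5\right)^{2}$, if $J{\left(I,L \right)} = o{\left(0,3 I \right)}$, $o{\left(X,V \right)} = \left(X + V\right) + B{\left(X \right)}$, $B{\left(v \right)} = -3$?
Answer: $196$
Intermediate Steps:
$o{\left(X,V \right)} = -3 + V + X$ ($o{\left(X,V \right)} = \left(X + V\right) - 3 = \left(V + X\right) - 3 = -3 + V + X$)
$J{\left(I,L \right)} = -3 + 3 I$ ($J{\left(I,L \right)} = -3 + 3 I + 0 = -3 + 3 I$)
$\left(J{\left(-2,-5 \right)} - 5\right)^{2} = \left(\left(-3 + 3 \left(-2\right)\right) - 5\right)^{2} = \left(\left(-3 - 6\right) - 5\right)^{2} = \left(-9 - 5\right)^{2} = \left(-14\right)^{2} = 196$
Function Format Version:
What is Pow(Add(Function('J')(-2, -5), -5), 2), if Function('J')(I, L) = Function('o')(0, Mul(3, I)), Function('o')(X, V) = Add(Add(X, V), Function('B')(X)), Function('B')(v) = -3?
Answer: 196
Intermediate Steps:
Function('o')(X, V) = Add(-3, V, X) (Function('o')(X, V) = Add(Add(X, V), -3) = Add(Add(V, X), -3) = Add(-3, V, X))
Function('J')(I, L) = Add(-3, Mul(3, I)) (Function('J')(I, L) = Add(-3, Mul(3, I), 0) = Add(-3, Mul(3, I)))
Pow(Add(Function('J')(-2, -5), -5), 2) = Pow(Add(Add(-3, Mul(3, -2)), -5), 2) = Pow(Add(Add(-3, -6), -5), 2) = Pow(Add(-9, -5), 2) = Pow(-14, 2) = 196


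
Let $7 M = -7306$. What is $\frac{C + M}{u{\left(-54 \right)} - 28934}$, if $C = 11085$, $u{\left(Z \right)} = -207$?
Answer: $- \frac{70289}{203987} \approx -0.34458$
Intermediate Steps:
$M = - \frac{7306}{7}$ ($M = \frac{1}{7} \left(-7306\right) = - \frac{7306}{7} \approx -1043.7$)
$\frac{C + M}{u{\left(-54 \right)} - 28934} = \frac{11085 - \frac{7306}{7}}{-207 - 28934} = \frac{70289}{7 \left(-29141\right)} = \frac{70289}{7} \left(- \frac{1}{29141}\right) = - \frac{70289}{203987}$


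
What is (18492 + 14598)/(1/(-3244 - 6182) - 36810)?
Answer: -311906340/346971061 ≈ -0.89894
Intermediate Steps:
(18492 + 14598)/(1/(-3244 - 6182) - 36810) = 33090/(1/(-9426) - 36810) = 33090/(-1/9426 - 36810) = 33090/(-346971061/9426) = 33090*(-9426/346971061) = -311906340/346971061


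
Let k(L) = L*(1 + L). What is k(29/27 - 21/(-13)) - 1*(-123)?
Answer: 16376203/123201 ≈ 132.92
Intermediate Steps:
k(29/27 - 21/(-13)) - 1*(-123) = (29/27 - 21/(-13))*(1 + (29/27 - 21/(-13))) - 1*(-123) = (29*(1/27) - 21*(-1/13))*(1 + (29*(1/27) - 21*(-1/13))) + 123 = (29/27 + 21/13)*(1 + (29/27 + 21/13)) + 123 = 944*(1 + 944/351)/351 + 123 = (944/351)*(1295/351) + 123 = 1222480/123201 + 123 = 16376203/123201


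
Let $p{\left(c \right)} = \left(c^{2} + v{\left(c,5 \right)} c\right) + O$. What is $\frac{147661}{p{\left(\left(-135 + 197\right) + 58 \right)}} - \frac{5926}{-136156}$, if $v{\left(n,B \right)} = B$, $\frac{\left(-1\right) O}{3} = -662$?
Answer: $\frac{2525698769}{289093227} \approx 8.7366$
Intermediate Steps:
$O = 1986$ ($O = \left(-3\right) \left(-662\right) = 1986$)
$p{\left(c \right)} = 1986 + c^{2} + 5 c$ ($p{\left(c \right)} = \left(c^{2} + 5 c\right) + 1986 = 1986 + c^{2} + 5 c$)
$\frac{147661}{p{\left(\left(-135 + 197\right) + 58 \right)}} - \frac{5926}{-136156} = \frac{147661}{1986 + \left(\left(-135 + 197\right) + 58\right)^{2} + 5 \left(\left(-135 + 197\right) + 58\right)} - \frac{5926}{-136156} = \frac{147661}{1986 + \left(62 + 58\right)^{2} + 5 \left(62 + 58\right)} - - \frac{2963}{68078} = \frac{147661}{1986 + 120^{2} + 5 \cdot 120} + \frac{2963}{68078} = \frac{147661}{1986 + 14400 + 600} + \frac{2963}{68078} = \frac{147661}{16986} + \frac{2963}{68078} = \frac{2525698769}{289093227}$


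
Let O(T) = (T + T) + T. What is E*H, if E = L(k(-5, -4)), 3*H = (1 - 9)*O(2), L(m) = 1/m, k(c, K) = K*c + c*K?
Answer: -2/5 ≈ -0.40000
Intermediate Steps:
k(c, K) = 2*K*c (k(c, K) = K*c + K*c = 2*K*c)
O(T) = 3*T (O(T) = 2*T + T = 3*T)
H = -16 (H = ((1 - 9)*(3*2))/3 = (-8*6)/3 = (1/3)*(-48) = -16)
E = 1/40 (E = 1/(2*(-4)*(-5)) = 1/40 ≈ 0.025000)
E*H = (1/40)*(-16) = -2/5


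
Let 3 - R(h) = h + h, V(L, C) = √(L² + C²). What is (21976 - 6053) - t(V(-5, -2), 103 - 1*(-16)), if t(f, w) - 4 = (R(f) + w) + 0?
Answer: 15797 + 2*√29 ≈ 15808.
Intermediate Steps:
V(L, C) = √(C² + L²)
R(h) = 3 - 2*h (R(h) = 3 - (h + h) = 3 - 2*h)
t(f, w) = 7 + w - 2*f (t(f, w) = 4 + (((3 - 2*f) + w) + 0) = 4 + ((3 + w - 2*f) + 0) = 4 + (3 + w - 2*f) = 7 + w - 2*f)
(21976 - 6053) - t(V(-5, -2), 103 - 1*(-16)) = (21976 - 6053) - (7 + (103 - 1*(-16)) - 2*√((-2)² + (-5)²)) = 15923 - (7 + (103 + 16) - 2*√(4 + 25)) = 15923 - (7 + 119 - 2*√29) = 15923 - (126 - 2*√29) = 15923 + (-126 + 2*√29) = 15797 + 2*√29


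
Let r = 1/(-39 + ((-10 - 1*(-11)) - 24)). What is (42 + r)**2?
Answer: 6775609/3844 ≈ 1762.6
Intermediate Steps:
r = -1/62 (r = 1/(-39 + ((-10 + 11) - 24)) = 1/(-39 + (1 - 24)) = 1/(-39 - 23) = 1/(-62) = -1/62 ≈ -0.016129)
(42 + r)**2 = (42 - 1/62)**2 = (2603/62)**2 = 6775609/3844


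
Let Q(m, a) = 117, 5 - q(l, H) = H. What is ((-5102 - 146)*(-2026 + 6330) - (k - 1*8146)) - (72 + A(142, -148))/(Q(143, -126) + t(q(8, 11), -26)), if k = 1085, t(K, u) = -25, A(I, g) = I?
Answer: -1038695333/46 ≈ -2.2580e+7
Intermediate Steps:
q(l, H) = 5 - H
((-5102 - 146)*(-2026 + 6330) - (k - 1*8146)) - (72 + A(142, -148))/(Q(143, -126) + t(q(8, 11), -26)) = ((-5102 - 146)*(-2026 + 6330) - (1085 - 1*8146)) - (72 + 142)/(117 - 25) = (-5248*4304 - (1085 - 8146)) - 214/92 = (-22587392 - 1*(-7061)) - 214/92 = (-22587392 + 7061) - 1*107/46 = -22580331 - 107/46 = -1038695333/46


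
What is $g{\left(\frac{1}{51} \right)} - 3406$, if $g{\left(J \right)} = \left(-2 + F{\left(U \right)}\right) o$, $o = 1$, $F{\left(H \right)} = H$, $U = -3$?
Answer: $-3411$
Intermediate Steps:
$g{\left(J \right)} = -5$ ($g{\left(J \right)} = \left(-2 - 3\right) 1 = \left(-5\right) 1 = -5$)
$g{\left(\frac{1}{51} \right)} - 3406 = -5 - 3406 = -3411$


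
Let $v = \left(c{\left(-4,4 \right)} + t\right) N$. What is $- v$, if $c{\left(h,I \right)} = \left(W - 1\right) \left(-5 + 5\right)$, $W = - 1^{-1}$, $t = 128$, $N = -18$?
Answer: $2304$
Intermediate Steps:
$W = -1$ ($W = \left(-1\right) 1 = -1$)
$c{\left(h,I \right)} = 0$ ($c{\left(h,I \right)} = \left(-1 - 1\right) \left(-5 + 5\right) = \left(-2\right) 0 = 0$)
$v = -2304$ ($v = \left(0 + 128\right) \left(-18\right) = 128 \left(-18\right) = -2304$)
$- v = \left(-1\right) \left(-2304\right) = 2304$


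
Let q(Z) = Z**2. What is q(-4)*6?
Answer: 96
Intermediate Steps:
q(-4)*6 = (-4)**2*6 = 16*6 = 96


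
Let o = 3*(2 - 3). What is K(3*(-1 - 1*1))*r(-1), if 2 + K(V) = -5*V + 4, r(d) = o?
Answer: -96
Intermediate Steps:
o = -3 (o = 3*(-1) = -3)
r(d) = -3
K(V) = 2 - 5*V (K(V) = -2 + (-5*V + 4) = -2 + (4 - 5*V) = 2 - 5*V)
K(3*(-1 - 1*1))*r(-1) = (2 - 15*(-1 - 1*1))*(-3) = (2 - 15*(-1 - 1))*(-3) = (2 - 15*(-2))*(-3) = (2 - 5*(-6))*(-3) = (2 + 30)*(-3) = 32*(-3) = -96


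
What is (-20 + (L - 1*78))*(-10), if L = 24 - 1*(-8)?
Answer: 660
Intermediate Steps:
L = 32 (L = 24 + 8 = 32)
(-20 + (L - 1*78))*(-10) = (-20 + (32 - 1*78))*(-10) = (-20 + (32 - 78))*(-10) = (-20 - 46)*(-10) = -66*(-10) = 660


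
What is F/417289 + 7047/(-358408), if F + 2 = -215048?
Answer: -3478968521/6502596344 ≈ -0.53501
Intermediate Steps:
F = -215050 (F = -2 - 215048 = -215050)
F/417289 + 7047/(-358408) = -215050/417289 + 7047/(-358408) = -215050*1/417289 + 7047*(-1/358408) = -9350/18143 - 7047/358408 = -3478968521/6502596344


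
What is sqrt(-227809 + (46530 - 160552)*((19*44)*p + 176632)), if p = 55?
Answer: I*sqrt(25382893273) ≈ 1.5932e+5*I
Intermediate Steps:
sqrt(-227809 + (46530 - 160552)*((19*44)*p + 176632)) = sqrt(-227809 + (46530 - 160552)*((19*44)*55 + 176632)) = sqrt(-227809 - 114022*(836*55 + 176632)) = sqrt(-227809 - 114022*(45980 + 176632)) = sqrt(-227809 - 114022*222612) = sqrt(-227809 - 25382665464) = sqrt(-25382893273) = I*sqrt(25382893273)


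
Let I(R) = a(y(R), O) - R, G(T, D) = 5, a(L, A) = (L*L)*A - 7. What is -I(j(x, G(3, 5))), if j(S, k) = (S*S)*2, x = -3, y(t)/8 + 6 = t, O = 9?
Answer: -82919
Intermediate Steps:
y(t) = -48 + 8*t
a(L, A) = -7 + A*L² (a(L, A) = L²*A - 7 = A*L² - 7 = -7 + A*L²)
j(S, k) = 2*S² (j(S, k) = S²*2 = 2*S²)
I(R) = -7 - R + 9*(-48 + 8*R)² (I(R) = (-7 + 9*(-48 + 8*R)²) - R = -7 - R + 9*(-48 + 8*R)²)
-I(j(x, G(3, 5))) = -(-7 - 2*(-3)² + 576*(-6 + 2*(-3)²)²) = -(-7 - 2*9 + 576*(-6 + 2*9)²) = -(-7 - 1*18 + 576*(-6 + 18)²) = -(-7 - 18 + 576*12²) = -(-7 - 18 + 576*144) = -(-7 - 18 + 82944) = -1*82919 = -82919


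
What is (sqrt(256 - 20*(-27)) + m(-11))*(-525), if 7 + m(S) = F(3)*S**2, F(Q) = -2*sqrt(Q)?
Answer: 3675 - 1050*sqrt(199) + 127050*sqrt(3) ≈ 2.0892e+5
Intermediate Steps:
m(S) = -7 - 2*sqrt(3)*S**2 (m(S) = -7 + (-2*sqrt(3))*S**2 = -7 - 2*sqrt(3)*S**2)
(sqrt(256 - 20*(-27)) + m(-11))*(-525) = (sqrt(256 - 20*(-27)) + (-7 - 2*sqrt(3)*(-11)**2))*(-525) = (sqrt(256 + 540) + (-7 - 2*sqrt(3)*121))*(-525) = (sqrt(796) + (-7 - 242*sqrt(3)))*(-525) = (2*sqrt(199) + (-7 - 242*sqrt(3)))*(-525) = (-7 - 242*sqrt(3) + 2*sqrt(199))*(-525) = 3675 - 1050*sqrt(199) + 127050*sqrt(3)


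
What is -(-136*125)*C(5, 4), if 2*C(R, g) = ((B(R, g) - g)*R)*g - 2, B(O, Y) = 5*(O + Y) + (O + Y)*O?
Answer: 14603000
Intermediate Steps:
B(O, Y) = 5*O + 5*Y + O*(O + Y) (B(O, Y) = (5*O + 5*Y) + O*(O + Y) = 5*O + 5*Y + O*(O + Y))
C(R, g) = -1 + R*g*(R**2 + 4*g + 5*R + R*g)/2 (C(R, g) = ((((R**2 + 5*R + 5*g + R*g) - g)*R)*g - 2)/2 = (((R**2 + 4*g + 5*R + R*g)*R)*g - 2)/2 = ((R*(R**2 + 4*g + 5*R + R*g))*g - 2)/2 = (R*g*(R**2 + 4*g + 5*R + R*g) - 2)/2 = (-2 + R*g*(R**2 + 4*g + 5*R + R*g))/2 = -1 + R*g*(R**2 + 4*g + 5*R + R*g)/2)
-(-136*125)*C(5, 4) = -(-136*125)*(-1 - 1/2*5*4**2 + (1/2)*5*4*(5**2 + 5*5 + 5*4 + 5*4)) = -(-17000)*(-1 - 1/2*5*16 + (1/2)*5*4*(25 + 25 + 20 + 20)) = -(-17000)*(-1 - 40 + (1/2)*5*4*90) = -(-17000)*(-1 - 40 + 900) = -(-17000)*859 = -1*(-14603000) = 14603000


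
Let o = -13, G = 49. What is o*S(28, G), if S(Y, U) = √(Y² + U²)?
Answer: -91*√65 ≈ -733.67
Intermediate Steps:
S(Y, U) = √(U² + Y²)
o*S(28, G) = -13*√(49² + 28²) = -13*√(2401 + 784) = -91*√65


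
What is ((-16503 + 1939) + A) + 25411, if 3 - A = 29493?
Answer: -18643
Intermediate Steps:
A = -29490 (A = 3 - 1*29493 = 3 - 29493 = -29490)
((-16503 + 1939) + A) + 25411 = ((-16503 + 1939) - 29490) + 25411 = (-14564 - 29490) + 25411 = -44054 + 25411 = -18643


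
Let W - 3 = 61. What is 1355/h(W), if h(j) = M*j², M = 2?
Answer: 1355/8192 ≈ 0.16541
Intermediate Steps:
W = 64 (W = 3 + 61 = 64)
h(j) = 2*j²
1355/h(W) = 1355/((2*64²)) = 1355/((2*4096)) = 1355/8192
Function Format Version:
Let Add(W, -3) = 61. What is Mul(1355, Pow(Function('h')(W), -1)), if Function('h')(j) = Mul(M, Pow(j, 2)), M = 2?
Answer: Rational(1355, 8192) ≈ 0.16541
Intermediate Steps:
W = 64 (W = Add(3, 61) = 64)
Function('h')(j) = Mul(2, Pow(j, 2))
Mul(1355, Pow(Function('h')(W), -1)) = Mul(1355, Pow(Mul(2, Pow(64, 2)), -1)) = Mul(1355, Pow(Mul(2, 4096), -1)) = Mul(1355, Pow(8192, -1)) = Mul(1355, Rational(1, 8192)) = Rational(1355, 8192)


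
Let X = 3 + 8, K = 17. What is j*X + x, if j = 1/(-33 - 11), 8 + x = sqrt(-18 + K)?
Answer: -33/4 + I ≈ -8.25 + 1.0*I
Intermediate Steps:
x = -8 + I (x = -8 + sqrt(-18 + 17) = -8 + sqrt(-1) = -8 + I ≈ -8.0 + 1.0*I)
X = 11
j = -1/44 (j = 1/(-44) = -1/44 ≈ -0.022727)
j*X + x = -1/44*11 + (-8 + I) = -1/4 + (-8 + I) = -33/4 + I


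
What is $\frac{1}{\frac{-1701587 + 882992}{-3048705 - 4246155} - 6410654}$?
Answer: $- \frac{162108}{1039218280441} \approx -1.5599 \cdot 10^{-7}$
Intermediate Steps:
$\frac{1}{\frac{-1701587 + 882992}{-3048705 - 4246155} - 6410654} = \frac{1}{- \frac{818595}{-7294860} - 6410654} = \frac{1}{\left(-818595\right) \left(- \frac{1}{7294860}\right) - 6410654} = \frac{1}{\frac{18191}{162108} - 6410654} = \frac{1}{- \frac{1039218280441}{162108}} = - \frac{162108}{1039218280441}$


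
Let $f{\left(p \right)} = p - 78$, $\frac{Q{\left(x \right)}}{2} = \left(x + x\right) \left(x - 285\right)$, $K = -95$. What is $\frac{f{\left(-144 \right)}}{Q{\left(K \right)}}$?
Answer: $- \frac{111}{72200} \approx -0.0015374$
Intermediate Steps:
$Q{\left(x \right)} = 4 x \left(-285 + x\right)$ ($Q{\left(x \right)} = 2 \left(x + x\right) \left(x - 285\right) = 2 \cdot 2 x \left(-285 + x\right) = 4 x \left(-285 + x\right)$)
$f{\left(p \right)} = -78 + p$
$\frac{f{\left(-144 \right)}}{Q{\left(K \right)}} = \frac{-78 - 144}{4 \left(-95\right) \left(-285 - 95\right)} = - \frac{222}{4 \left(-95\right) \left(-380\right)} = - \frac{222}{144400} = \left(-222\right) \frac{1}{144400} = - \frac{111}{72200}$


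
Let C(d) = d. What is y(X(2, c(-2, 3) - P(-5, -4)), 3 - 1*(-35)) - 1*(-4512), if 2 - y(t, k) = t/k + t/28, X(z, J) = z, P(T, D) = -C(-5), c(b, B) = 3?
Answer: 1200691/266 ≈ 4513.9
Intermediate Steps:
P(T, D) = 5 (P(T, D) = -1*(-5) = 5)
y(t, k) = 2 - t/28 - t/k (y(t, k) = 2 - (t/k + t/28) = 2 - (t/28 + t/k) = 2 + (-t/28 - t/k) = 2 - t/28 - t/k)
y(X(2, c(-2, 3) - P(-5, -4)), 3 - 1*(-35)) - 1*(-4512) = (2 - 1/28*2 - 1*2/(3 - 1*(-35))) - 1*(-4512) = (2 - 1/14 - 1*2/(3 + 35)) + 4512 = (2 - 1/14 - 1*2/38) + 4512 = (2 - 1/14 - 1*2*1/38) + 4512 = (2 - 1/14 - 1/19) + 4512 = 499/266 + 4512 = 1200691/266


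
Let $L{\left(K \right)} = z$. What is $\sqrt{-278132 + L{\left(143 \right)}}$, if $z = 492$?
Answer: $2 i \sqrt{69410} \approx 526.92 i$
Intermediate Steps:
$L{\left(K \right)} = 492$
$\sqrt{-278132 + L{\left(143 \right)}} = \sqrt{-278132 + 492} = \sqrt{-277640} = 2 i \sqrt{69410}$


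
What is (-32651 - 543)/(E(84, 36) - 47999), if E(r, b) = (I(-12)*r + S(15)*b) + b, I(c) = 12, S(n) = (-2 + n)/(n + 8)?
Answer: 763462/1079497 ≈ 0.70724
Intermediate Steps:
S(n) = (-2 + n)/(8 + n)
E(r, b) = 12*r + 36*b/23 (E(r, b) = (12*r + ((-2 + 15)/(8 + 15))*b) + b = (12*r + (13/23)*b) + b = (12*r + ((1/23)*13)*b) + b = (12*r + 13*b/23) + b = 12*r + 36*b/23)
(-32651 - 543)/(E(84, 36) - 47999) = (-32651 - 543)/((12*84 + (36/23)*36) - 47999) = -33194/((1008 + 1296/23) - 47999) = -33194/(24480/23 - 47999) = -33194/(-1079497/23) = -33194*(-23/1079497) = 763462/1079497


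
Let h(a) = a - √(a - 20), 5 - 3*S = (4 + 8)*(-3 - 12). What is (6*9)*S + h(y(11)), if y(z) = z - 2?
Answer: 3339 - I*√11 ≈ 3339.0 - 3.3166*I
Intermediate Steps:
S = 185/3 (S = 5/3 - (4 + 8)*(-3 - 12)/3 = 5/3 - 4*(-15) = 5/3 - ⅓*(-180) = 5/3 + 60 = 185/3 ≈ 61.667)
y(z) = -2 + z
h(a) = a - √(-20 + a)
(6*9)*S + h(y(11)) = (6*9)*(185/3) + ((-2 + 11) - √(-20 + (-2 + 11))) = 54*(185/3) + (9 - √(-20 + 9)) = 3330 + (9 - √(-11)) = 3330 + (9 - I*√11) = 3339 - I*√11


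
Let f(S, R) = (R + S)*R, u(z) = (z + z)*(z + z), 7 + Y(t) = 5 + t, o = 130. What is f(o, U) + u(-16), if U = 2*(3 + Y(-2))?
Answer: 768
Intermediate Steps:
Y(t) = -2 + t (Y(t) = -7 + (5 + t) = -2 + t)
U = -2 (U = 2*(3 + (-2 - 2)) = 2*(3 - 4) = 2*(-1) = -2)
u(z) = 4*z² (u(z) = (2*z)*(2*z) = 4*z²)
f(S, R) = R*(R + S)
f(o, U) + u(-16) = -2*(-2 + 130) + 4*(-16)² = -2*128 + 4*256 = -256 + 1024 = 768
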